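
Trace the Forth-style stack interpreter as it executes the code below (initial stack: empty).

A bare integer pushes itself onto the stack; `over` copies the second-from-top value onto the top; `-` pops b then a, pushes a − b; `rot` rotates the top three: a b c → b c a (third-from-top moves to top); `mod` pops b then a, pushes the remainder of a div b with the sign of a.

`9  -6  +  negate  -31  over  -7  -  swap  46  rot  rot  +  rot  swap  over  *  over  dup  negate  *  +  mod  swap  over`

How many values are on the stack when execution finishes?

9      -> [9]
-6     -> [9, -6]
+      -> [3]
negate -> [-3]
-31    -> [-3, -31]
over   -> [-3, -31, -3]
-7     -> [-3, -31, -3, -7]
-      -> [-3, -31, 4]
swap   -> [-3, 4, -31]
46     -> [-3, 4, -31, 46]
rot    -> [-3, -31, 46, 4]
rot    -> [-3, 46, 4, -31]
+      -> [-3, 46, -27]
rot    -> [46, -27, -3]
swap   -> [46, -3, -27]
over   -> [46, -3, -27, -3]
*      -> [46, -3, 81]
over   -> [46, -3, 81, -3]
dup    -> [46, -3, 81, -3, -3]
negate -> [46, -3, 81, -3, 3]
*      -> [46, -3, 81, -9]
+      -> [46, -3, 72]
mod    -> [46, -3]
swap   -> [-3, 46]
over   -> [-3, 46, -3]

3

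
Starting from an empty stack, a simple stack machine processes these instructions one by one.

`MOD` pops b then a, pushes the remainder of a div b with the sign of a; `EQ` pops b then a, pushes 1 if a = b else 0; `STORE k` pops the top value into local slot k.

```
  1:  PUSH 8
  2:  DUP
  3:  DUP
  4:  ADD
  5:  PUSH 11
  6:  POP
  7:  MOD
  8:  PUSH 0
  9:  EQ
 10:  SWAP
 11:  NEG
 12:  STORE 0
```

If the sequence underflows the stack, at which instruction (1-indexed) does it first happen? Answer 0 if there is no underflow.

10

PUSH 8   [8]
DUP      [8, 8]
DUP      [8, 8, 8]
ADD      [8, 16]
PUSH 11  [8, 16, 11]
POP      [8, 16]
MOD      [8]
PUSH 0   [8, 0]
EQ       [0]
SWAP  — needs 2 operands, stack has 1 → underflow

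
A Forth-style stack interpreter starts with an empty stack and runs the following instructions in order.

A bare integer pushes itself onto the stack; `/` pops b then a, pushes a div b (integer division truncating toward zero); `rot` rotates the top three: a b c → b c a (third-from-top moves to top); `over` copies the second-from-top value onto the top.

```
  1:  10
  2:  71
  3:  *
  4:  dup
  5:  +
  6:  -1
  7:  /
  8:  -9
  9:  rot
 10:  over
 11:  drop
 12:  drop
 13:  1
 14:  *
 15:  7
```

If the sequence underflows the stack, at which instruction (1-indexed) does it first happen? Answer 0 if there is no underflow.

9

10   [10]
71   [10, 71]
*    [710]
dup  [710, 710]
+    [1420]
-1   [1420, -1]
/    [-1420]
-9   [-1420, -9]
rot  — needs 3 operands, stack has 2 → underflow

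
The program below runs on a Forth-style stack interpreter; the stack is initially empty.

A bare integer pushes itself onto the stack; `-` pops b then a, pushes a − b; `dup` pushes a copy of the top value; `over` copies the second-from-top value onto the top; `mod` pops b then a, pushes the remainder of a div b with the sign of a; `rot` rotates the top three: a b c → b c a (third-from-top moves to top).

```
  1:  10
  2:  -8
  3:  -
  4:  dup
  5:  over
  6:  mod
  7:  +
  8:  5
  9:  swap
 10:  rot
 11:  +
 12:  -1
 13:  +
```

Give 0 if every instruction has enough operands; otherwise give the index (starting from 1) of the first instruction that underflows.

10   → 10
-8   → 10 -8
-    → 18
dup  → 18 18
over → 18 18 18
mod  → 18 0
+    → 18
5    → 18 5
swap → 5 18
rot  — needs 3 operands, stack has 2 → underflow

10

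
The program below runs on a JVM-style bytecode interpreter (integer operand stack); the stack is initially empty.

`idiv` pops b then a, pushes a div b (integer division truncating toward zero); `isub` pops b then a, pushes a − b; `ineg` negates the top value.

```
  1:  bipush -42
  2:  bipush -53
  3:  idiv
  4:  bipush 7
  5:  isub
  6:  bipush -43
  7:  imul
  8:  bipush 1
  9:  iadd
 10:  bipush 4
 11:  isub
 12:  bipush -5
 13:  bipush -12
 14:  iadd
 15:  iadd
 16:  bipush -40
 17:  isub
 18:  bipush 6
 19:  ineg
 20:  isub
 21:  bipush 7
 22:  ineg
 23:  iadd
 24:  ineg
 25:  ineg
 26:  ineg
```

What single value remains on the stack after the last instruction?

bipush -42 -> [-42]
bipush -53 -> [-42, -53]
idiv       -> [0]
bipush 7   -> [0, 7]
isub       -> [-7]
bipush -43 -> [-7, -43]
imul       -> [301]
bipush 1   -> [301, 1]
iadd       -> [302]
bipush 4   -> [302, 4]
isub       -> [298]
bipush -5  -> [298, -5]
bipush -12 -> [298, -5, -12]
iadd       -> [298, -17]
iadd       -> [281]
bipush -40 -> [281, -40]
isub       -> [321]
bipush 6   -> [321, 6]
ineg       -> [321, -6]
isub       -> [327]
bipush 7   -> [327, 7]
ineg       -> [327, -7]
iadd       -> [320]
ineg       -> [-320]
ineg       -> [320]
ineg       -> [-320]

-320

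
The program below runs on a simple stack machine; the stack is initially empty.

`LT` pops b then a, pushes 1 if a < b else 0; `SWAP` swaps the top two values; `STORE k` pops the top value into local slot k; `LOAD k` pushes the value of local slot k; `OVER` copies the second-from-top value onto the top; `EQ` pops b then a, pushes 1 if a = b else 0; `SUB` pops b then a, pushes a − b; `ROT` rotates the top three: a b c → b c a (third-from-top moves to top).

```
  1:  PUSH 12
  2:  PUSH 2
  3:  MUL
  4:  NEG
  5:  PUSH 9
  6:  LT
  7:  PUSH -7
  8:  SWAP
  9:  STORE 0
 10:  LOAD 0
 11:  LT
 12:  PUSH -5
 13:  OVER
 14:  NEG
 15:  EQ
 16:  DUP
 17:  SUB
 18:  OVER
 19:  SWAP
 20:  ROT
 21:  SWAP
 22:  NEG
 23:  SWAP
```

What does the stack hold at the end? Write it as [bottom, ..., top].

[1, 0, 1]

PUSH 12 : 12
PUSH 2  : 12 2
MUL     : 24
NEG     : -24
PUSH 9  : -24 9
LT      : 1
PUSH -7 : 1 -7
SWAP    : -7 1
STORE 0 : -7
LOAD 0  : -7 1
LT      : 1
PUSH -5 : 1 -5
OVER    : 1 -5 1
NEG     : 1 -5 -1
EQ      : 1 0
DUP     : 1 0 0
SUB     : 1 0
OVER    : 1 0 1
SWAP    : 1 1 0
ROT     : 1 0 1
SWAP    : 1 1 0
NEG     : 1 1 0
SWAP    : 1 0 1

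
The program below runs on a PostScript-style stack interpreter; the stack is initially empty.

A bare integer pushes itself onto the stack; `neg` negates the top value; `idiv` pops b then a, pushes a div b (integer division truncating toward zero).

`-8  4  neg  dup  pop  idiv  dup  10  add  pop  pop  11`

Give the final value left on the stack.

11

-8   : [-8]
4    : [-8, 4]
neg  : [-8, -4]
dup  : [-8, -4, -4]
pop  : [-8, -4]
idiv : [2]
dup  : [2, 2]
10   : [2, 2, 10]
add  : [2, 12]
pop  : [2]
pop  : []
11   : [11]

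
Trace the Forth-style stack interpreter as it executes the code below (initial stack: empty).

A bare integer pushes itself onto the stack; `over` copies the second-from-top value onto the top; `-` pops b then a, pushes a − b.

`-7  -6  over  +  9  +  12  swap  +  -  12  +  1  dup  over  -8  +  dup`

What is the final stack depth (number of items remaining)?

5

-7   → [-7]
-6   → [-7, -6]
over → [-7, -6, -7]
+    → [-7, -13]
9    → [-7, -13, 9]
+    → [-7, -4]
12   → [-7, -4, 12]
swap → [-7, 12, -4]
+    → [-7, 8]
-    → [-15]
12   → [-15, 12]
+    → [-3]
1    → [-3, 1]
dup  → [-3, 1, 1]
over → [-3, 1, 1, 1]
-8   → [-3, 1, 1, 1, -8]
+    → [-3, 1, 1, -7]
dup  → [-3, 1, 1, -7, -7]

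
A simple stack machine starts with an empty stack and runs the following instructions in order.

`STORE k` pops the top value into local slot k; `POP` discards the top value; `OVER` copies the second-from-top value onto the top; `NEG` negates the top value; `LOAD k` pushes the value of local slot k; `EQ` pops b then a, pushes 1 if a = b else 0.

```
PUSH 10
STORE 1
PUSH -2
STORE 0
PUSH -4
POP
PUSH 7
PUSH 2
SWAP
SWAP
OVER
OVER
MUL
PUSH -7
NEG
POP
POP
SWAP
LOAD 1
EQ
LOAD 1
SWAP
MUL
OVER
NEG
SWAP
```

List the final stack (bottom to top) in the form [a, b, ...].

PUSH 10 : 10
STORE 1 : (empty)
PUSH -2 : -2
STORE 0 : (empty)
PUSH -4 : -4
POP     : (empty)
PUSH 7  : 7
PUSH 2  : 7 2
SWAP    : 2 7
SWAP    : 7 2
OVER    : 7 2 7
OVER    : 7 2 7 2
MUL     : 7 2 14
PUSH -7 : 7 2 14 -7
NEG     : 7 2 14 7
POP     : 7 2 14
POP     : 7 2
SWAP    : 2 7
LOAD 1  : 2 7 10
EQ      : 2 0
LOAD 1  : 2 0 10
SWAP    : 2 10 0
MUL     : 2 0
OVER    : 2 0 2
NEG     : 2 0 -2
SWAP    : 2 -2 0

[2, -2, 0]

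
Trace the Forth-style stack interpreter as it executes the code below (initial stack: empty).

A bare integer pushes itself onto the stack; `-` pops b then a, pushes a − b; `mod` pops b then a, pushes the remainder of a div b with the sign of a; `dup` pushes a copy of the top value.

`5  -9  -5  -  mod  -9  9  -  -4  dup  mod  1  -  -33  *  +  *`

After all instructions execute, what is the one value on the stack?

5   : 5
-9  : 5 -9
-5  : 5 -9 -5
-   : 5 -4
mod : 1
-9  : 1 -9
9   : 1 -9 9
-   : 1 -18
-4  : 1 -18 -4
dup : 1 -18 -4 -4
mod : 1 -18 0
1   : 1 -18 0 1
-   : 1 -18 -1
-33 : 1 -18 -1 -33
*   : 1 -18 33
+   : 1 15
*   : 15

15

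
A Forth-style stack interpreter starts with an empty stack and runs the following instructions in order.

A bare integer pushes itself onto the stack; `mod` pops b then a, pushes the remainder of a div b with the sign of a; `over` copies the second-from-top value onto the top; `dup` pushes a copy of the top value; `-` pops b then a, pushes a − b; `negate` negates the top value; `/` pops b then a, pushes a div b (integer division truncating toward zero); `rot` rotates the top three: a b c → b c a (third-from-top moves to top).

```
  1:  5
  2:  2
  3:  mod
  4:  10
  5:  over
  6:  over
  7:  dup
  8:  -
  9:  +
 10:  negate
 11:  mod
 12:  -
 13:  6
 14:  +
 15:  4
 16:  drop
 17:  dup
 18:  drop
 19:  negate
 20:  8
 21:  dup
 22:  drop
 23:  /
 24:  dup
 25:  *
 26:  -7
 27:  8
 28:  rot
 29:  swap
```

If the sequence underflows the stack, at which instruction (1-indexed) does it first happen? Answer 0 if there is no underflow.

5      -> [5]
2      -> [5, 2]
mod    -> [1]
10     -> [1, 10]
over   -> [1, 10, 1]
over   -> [1, 10, 1, 10]
dup    -> [1, 10, 1, 10, 10]
-      -> [1, 10, 1, 0]
+      -> [1, 10, 1]
negate -> [1, 10, -1]
mod    -> [1, 0]
-      -> [1]
6      -> [1, 6]
+      -> [7]
4      -> [7, 4]
drop   -> [7]
dup    -> [7, 7]
drop   -> [7]
negate -> [-7]
8      -> [-7, 8]
dup    -> [-7, 8, 8]
drop   -> [-7, 8]
/      -> [0]
dup    -> [0, 0]
*      -> [0]
-7     -> [0, -7]
8      -> [0, -7, 8]
rot    -> [-7, 8, 0]
swap   -> [-7, 0, 8]

0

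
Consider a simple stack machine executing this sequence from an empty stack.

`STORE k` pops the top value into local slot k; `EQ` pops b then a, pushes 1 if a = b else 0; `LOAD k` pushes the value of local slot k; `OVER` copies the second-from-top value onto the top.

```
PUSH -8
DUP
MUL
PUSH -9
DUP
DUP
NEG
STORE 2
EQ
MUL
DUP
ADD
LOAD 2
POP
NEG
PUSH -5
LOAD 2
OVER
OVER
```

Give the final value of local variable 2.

9

PUSH -8 -> -8
DUP     -> -8 -8
MUL     -> 64
PUSH -9 -> 64 -9
DUP     -> 64 -9 -9
DUP     -> 64 -9 -9 -9
NEG     -> 64 -9 -9 9
STORE 2 -> 64 -9 -9
EQ      -> 64 1
MUL     -> 64
DUP     -> 64 64
ADD     -> 128
LOAD 2  -> 128 9
POP     -> 128
NEG     -> -128
PUSH -5 -> -128 -5
LOAD 2  -> -128 -5 9
OVER    -> -128 -5 9 -5
OVER    -> -128 -5 9 -5 9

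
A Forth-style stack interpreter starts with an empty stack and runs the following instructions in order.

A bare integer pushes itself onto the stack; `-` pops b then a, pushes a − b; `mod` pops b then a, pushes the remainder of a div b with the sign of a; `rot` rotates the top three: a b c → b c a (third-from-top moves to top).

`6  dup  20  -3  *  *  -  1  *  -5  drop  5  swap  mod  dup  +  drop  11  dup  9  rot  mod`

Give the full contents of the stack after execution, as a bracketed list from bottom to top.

[11, 9]

6    -> [6]
dup  -> [6, 6]
20   -> [6, 6, 20]
-3   -> [6, 6, 20, -3]
*    -> [6, 6, -60]
*    -> [6, -360]
-    -> [366]
1    -> [366, 1]
*    -> [366]
-5   -> [366, -5]
drop -> [366]
5    -> [366, 5]
swap -> [5, 366]
mod  -> [5]
dup  -> [5, 5]
+    -> [10]
drop -> []
11   -> [11]
dup  -> [11, 11]
9    -> [11, 11, 9]
rot  -> [11, 9, 11]
mod  -> [11, 9]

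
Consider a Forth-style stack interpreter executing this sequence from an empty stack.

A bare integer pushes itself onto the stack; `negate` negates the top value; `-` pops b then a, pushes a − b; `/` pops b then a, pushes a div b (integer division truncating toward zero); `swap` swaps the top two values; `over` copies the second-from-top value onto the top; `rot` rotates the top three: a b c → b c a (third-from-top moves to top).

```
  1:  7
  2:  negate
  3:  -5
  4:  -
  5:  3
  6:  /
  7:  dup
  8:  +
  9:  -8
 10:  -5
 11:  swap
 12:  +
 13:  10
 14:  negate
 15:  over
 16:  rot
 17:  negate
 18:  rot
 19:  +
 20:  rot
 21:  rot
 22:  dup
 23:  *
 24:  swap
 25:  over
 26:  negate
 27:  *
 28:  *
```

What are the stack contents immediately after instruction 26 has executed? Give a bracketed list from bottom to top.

[3, 169, 0, -169]

7      -> [7]
negate -> [-7]
-5     -> [-7, -5]
-      -> [-2]
3      -> [-2, 3]
/      -> [0]
dup    -> [0, 0]
+      -> [0]
-8     -> [0, -8]
-5     -> [0, -8, -5]
swap   -> [0, -5, -8]
+      -> [0, -13]
10     -> [0, -13, 10]
negate -> [0, -13, -10]
over   -> [0, -13, -10, -13]
rot    -> [0, -10, -13, -13]
negate -> [0, -10, -13, 13]
rot    -> [0, -13, 13, -10]
+      -> [0, -13, 3]
rot    -> [-13, 3, 0]
rot    -> [3, 0, -13]
dup    -> [3, 0, -13, -13]
*      -> [3, 0, 169]
swap   -> [3, 169, 0]
over   -> [3, 169, 0, 169]
negate -> [3, 169, 0, -169]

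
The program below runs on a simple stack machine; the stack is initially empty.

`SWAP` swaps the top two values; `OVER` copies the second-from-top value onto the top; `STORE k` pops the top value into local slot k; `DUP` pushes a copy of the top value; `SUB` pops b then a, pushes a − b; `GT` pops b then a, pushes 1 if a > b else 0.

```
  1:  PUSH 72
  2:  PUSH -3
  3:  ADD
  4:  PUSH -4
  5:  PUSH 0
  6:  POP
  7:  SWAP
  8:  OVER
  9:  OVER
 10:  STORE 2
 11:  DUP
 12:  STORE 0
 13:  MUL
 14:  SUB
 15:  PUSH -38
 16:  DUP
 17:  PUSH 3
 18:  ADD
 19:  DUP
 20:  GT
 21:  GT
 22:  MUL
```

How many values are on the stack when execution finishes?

1

PUSH 72  → [72]
PUSH -3  → [72, -3]
ADD      → [69]
PUSH -4  → [69, -4]
PUSH 0   → [69, -4, 0]
POP      → [69, -4]
SWAP     → [-4, 69]
OVER     → [-4, 69, -4]
OVER     → [-4, 69, -4, 69]
STORE 2  → [-4, 69, -4]
DUP      → [-4, 69, -4, -4]
STORE 0  → [-4, 69, -4]
MUL      → [-4, -276]
SUB      → [272]
PUSH -38 → [272, -38]
DUP      → [272, -38, -38]
PUSH 3   → [272, -38, -38, 3]
ADD      → [272, -38, -35]
DUP      → [272, -38, -35, -35]
GT       → [272, -38, 0]
GT       → [272, 0]
MUL      → [0]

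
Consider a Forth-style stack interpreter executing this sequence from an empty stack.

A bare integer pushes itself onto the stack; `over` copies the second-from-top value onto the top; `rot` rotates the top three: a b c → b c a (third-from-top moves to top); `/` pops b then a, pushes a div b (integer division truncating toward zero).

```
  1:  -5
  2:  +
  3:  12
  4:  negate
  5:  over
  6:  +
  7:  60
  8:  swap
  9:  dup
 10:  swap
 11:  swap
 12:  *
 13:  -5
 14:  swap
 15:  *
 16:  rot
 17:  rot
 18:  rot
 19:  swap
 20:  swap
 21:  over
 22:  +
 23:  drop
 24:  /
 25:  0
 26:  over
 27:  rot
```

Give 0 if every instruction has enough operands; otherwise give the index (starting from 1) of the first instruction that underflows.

2

-5 : -5
+  — needs 2 operands, stack has 1 → underflow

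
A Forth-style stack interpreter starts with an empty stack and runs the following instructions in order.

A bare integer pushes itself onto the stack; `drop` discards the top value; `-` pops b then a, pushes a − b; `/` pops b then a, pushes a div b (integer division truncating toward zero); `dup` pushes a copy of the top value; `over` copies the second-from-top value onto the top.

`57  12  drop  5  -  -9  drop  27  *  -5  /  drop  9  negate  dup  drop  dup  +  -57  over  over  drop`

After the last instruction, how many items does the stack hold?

3

57      57
12      57 12
drop    57
5       57 5
-       52
-9      52 -9
drop    52
27      52 27
*       1404
-5      1404 -5
/       -280
drop    (empty)
9       9
negate  -9
dup     -9 -9
drop    -9
dup     -9 -9
+       -18
-57     -18 -57
over    -18 -57 -18
over    -18 -57 -18 -57
drop    -18 -57 -18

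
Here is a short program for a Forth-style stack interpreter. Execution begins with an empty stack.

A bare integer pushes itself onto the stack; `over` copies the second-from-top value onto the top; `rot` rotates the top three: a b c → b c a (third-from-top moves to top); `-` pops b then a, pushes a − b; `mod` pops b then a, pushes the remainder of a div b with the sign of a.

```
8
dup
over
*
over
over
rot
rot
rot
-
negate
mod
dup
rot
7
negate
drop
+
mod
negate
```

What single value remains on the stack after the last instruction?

-8

8       [8]
dup     [8, 8]
over    [8, 8, 8]
*       [8, 64]
over    [8, 64, 8]
over    [8, 64, 8, 64]
rot     [8, 8, 64, 64]
rot     [8, 64, 64, 8]
rot     [8, 64, 8, 64]
-       [8, 64, -56]
negate  [8, 64, 56]
mod     [8, 8]
dup     [8, 8, 8]
rot     [8, 8, 8]
7       [8, 8, 8, 7]
negate  [8, 8, 8, -7]
drop    [8, 8, 8]
+       [8, 16]
mod     [8]
negate  [-8]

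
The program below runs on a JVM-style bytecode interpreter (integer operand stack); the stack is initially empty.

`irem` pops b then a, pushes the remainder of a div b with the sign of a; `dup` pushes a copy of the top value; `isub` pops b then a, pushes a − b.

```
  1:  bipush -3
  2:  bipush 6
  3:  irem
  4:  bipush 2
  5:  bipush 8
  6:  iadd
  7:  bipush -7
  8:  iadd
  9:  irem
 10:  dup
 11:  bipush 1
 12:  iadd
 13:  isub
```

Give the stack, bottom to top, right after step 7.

bipush -3 -> [-3]
bipush 6  -> [-3, 6]
irem      -> [-3]
bipush 2  -> [-3, 2]
bipush 8  -> [-3, 2, 8]
iadd      -> [-3, 10]
bipush -7 -> [-3, 10, -7]

[-3, 10, -7]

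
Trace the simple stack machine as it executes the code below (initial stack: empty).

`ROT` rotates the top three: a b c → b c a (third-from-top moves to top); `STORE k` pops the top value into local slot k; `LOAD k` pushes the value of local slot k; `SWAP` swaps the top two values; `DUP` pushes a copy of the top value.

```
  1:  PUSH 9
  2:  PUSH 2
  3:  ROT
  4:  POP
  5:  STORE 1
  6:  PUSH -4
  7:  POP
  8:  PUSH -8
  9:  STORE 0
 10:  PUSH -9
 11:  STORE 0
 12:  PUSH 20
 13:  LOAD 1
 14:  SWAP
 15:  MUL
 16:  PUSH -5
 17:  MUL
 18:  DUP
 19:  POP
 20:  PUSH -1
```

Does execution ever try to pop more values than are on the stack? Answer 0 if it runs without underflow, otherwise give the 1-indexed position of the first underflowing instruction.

PUSH 9 → 9
PUSH 2 → 9 2
ROT  — needs 3 operands, stack has 2 → underflow

3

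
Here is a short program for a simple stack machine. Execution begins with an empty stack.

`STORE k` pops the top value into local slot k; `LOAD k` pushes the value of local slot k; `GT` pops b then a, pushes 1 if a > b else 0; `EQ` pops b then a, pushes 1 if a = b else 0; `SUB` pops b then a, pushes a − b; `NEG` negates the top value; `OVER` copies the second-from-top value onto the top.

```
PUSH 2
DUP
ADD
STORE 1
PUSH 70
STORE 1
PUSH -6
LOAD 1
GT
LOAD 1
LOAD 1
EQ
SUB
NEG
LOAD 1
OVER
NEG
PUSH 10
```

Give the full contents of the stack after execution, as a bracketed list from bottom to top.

PUSH 2   [2]
DUP      [2, 2]
ADD      [4]
STORE 1  []
PUSH 70  [70]
STORE 1  []
PUSH -6  [-6]
LOAD 1   [-6, 70]
GT       [0]
LOAD 1   [0, 70]
LOAD 1   [0, 70, 70]
EQ       [0, 1]
SUB      [-1]
NEG      [1]
LOAD 1   [1, 70]
OVER     [1, 70, 1]
NEG      [1, 70, -1]
PUSH 10  [1, 70, -1, 10]

[1, 70, -1, 10]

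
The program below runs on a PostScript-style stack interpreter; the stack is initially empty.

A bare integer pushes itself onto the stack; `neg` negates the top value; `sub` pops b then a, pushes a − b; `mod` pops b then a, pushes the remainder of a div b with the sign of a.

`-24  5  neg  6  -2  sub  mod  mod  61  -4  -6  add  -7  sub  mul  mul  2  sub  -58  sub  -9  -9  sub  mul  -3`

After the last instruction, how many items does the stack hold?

-24 -> -24
5   -> -24 5
neg -> -24 -5
6   -> -24 -5 6
-2  -> -24 -5 6 -2
sub -> -24 -5 8
mod -> -24 -5
mod -> -4
61  -> -4 61
-4  -> -4 61 -4
-6  -> -4 61 -4 -6
add -> -4 61 -10
-7  -> -4 61 -10 -7
sub -> -4 61 -3
mul -> -4 -183
mul -> 732
2   -> 732 2
sub -> 730
-58 -> 730 -58
sub -> 788
-9  -> 788 -9
-9  -> 788 -9 -9
sub -> 788 0
mul -> 0
-3  -> 0 -3

2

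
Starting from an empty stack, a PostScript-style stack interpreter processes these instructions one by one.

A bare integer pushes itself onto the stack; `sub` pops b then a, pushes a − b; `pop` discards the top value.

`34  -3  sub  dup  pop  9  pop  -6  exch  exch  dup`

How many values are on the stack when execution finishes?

3

34   : 34
-3   : 34 -3
sub  : 37
dup  : 37 37
pop  : 37
9    : 37 9
pop  : 37
-6   : 37 -6
exch : -6 37
exch : 37 -6
dup  : 37 -6 -6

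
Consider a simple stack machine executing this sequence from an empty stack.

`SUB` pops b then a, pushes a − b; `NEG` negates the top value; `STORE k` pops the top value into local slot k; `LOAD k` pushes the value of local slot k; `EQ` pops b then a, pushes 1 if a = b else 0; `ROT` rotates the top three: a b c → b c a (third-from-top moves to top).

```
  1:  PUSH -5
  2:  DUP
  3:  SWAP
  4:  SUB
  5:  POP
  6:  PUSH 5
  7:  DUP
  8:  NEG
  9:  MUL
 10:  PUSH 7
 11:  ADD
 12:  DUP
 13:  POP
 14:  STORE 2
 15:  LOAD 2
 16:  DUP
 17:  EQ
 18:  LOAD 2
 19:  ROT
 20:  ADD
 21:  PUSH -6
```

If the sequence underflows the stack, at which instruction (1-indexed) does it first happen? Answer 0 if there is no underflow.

PUSH -5 : -5
DUP     : -5 -5
SWAP    : -5 -5
SUB     : 0
POP     : (empty)
PUSH 5  : 5
DUP     : 5 5
NEG     : 5 -5
MUL     : -25
PUSH 7  : -25 7
ADD     : -18
DUP     : -18 -18
POP     : -18
STORE 2 : (empty)
LOAD 2  : -18
DUP     : -18 -18
EQ      : 1
LOAD 2  : 1 -18
ROT  — needs 3 operands, stack has 2 → underflow

19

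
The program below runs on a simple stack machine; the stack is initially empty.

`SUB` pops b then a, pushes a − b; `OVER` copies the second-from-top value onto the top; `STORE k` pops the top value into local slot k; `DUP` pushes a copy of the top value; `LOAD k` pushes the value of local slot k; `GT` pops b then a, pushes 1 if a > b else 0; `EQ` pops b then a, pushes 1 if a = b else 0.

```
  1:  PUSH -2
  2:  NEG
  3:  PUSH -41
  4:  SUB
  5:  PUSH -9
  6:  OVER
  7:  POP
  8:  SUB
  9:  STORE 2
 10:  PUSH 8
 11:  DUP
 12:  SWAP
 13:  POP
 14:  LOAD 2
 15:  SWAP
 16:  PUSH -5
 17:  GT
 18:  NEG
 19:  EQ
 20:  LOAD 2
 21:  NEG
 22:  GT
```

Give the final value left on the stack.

PUSH -2  : -2
NEG      : 2
PUSH -41 : 2 -41
SUB      : 43
PUSH -9  : 43 -9
OVER     : 43 -9 43
POP      : 43 -9
SUB      : 52
STORE 2  : (empty)
PUSH 8   : 8
DUP      : 8 8
SWAP     : 8 8
POP      : 8
LOAD 2   : 8 52
SWAP     : 52 8
PUSH -5  : 52 8 -5
GT       : 52 1
NEG      : 52 -1
EQ       : 0
LOAD 2   : 0 52
NEG      : 0 -52
GT       : 1

1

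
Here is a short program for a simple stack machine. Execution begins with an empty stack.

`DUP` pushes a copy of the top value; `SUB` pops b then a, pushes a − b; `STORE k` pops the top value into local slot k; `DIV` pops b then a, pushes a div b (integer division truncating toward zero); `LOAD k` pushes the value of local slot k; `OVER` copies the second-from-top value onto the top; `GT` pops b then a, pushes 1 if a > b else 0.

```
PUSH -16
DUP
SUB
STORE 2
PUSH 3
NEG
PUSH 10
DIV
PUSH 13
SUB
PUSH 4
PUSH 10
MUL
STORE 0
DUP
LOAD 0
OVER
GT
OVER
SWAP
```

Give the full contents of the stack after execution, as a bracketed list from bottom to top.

[-13, -13, -13, 1]

PUSH -16 -> -16
DUP      -> -16 -16
SUB      -> 0
STORE 2  -> (empty)
PUSH 3   -> 3
NEG      -> -3
PUSH 10  -> -3 10
DIV      -> 0
PUSH 13  -> 0 13
SUB      -> -13
PUSH 4   -> -13 4
PUSH 10  -> -13 4 10
MUL      -> -13 40
STORE 0  -> -13
DUP      -> -13 -13
LOAD 0   -> -13 -13 40
OVER     -> -13 -13 40 -13
GT       -> -13 -13 1
OVER     -> -13 -13 1 -13
SWAP     -> -13 -13 -13 1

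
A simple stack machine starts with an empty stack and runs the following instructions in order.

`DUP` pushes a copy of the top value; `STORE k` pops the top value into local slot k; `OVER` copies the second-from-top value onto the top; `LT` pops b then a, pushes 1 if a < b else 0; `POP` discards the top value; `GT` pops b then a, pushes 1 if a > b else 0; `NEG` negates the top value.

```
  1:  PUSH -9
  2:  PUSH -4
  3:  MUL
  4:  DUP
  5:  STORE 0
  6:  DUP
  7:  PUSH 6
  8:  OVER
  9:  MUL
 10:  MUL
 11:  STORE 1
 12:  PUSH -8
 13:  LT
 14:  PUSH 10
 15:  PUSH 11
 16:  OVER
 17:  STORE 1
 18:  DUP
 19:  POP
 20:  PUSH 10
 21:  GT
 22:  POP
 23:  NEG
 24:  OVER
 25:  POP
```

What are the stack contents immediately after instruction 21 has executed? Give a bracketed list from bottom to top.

[0, 10, 1]

PUSH -9 : [-9]
PUSH -4 : [-9, -4]
MUL     : [36]
DUP     : [36, 36]
STORE 0 : [36]
DUP     : [36, 36]
PUSH 6  : [36, 36, 6]
OVER    : [36, 36, 6, 36]
MUL     : [36, 36, 216]
MUL     : [36, 7776]
STORE 1 : [36]
PUSH -8 : [36, -8]
LT      : [0]
PUSH 10 : [0, 10]
PUSH 11 : [0, 10, 11]
OVER    : [0, 10, 11, 10]
STORE 1 : [0, 10, 11]
DUP     : [0, 10, 11, 11]
POP     : [0, 10, 11]
PUSH 10 : [0, 10, 11, 10]
GT      : [0, 10, 1]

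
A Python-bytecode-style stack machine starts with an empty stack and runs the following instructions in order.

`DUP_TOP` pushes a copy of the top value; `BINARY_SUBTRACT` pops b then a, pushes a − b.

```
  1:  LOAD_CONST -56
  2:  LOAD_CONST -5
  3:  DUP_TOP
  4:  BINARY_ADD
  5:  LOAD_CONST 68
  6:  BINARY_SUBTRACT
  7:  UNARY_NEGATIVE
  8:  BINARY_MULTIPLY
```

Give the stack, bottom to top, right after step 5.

[-56, -10, 68]

LOAD_CONST -56  [-56]
LOAD_CONST -5   [-56, -5]
DUP_TOP         [-56, -5, -5]
BINARY_ADD      [-56, -10]
LOAD_CONST 68   [-56, -10, 68]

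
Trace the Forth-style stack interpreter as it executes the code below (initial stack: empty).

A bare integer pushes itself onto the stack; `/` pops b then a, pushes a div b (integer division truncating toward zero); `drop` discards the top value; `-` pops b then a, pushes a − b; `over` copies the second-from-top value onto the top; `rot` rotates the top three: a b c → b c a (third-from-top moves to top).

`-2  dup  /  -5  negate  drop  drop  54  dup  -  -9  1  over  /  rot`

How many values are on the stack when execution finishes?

-2     : [-2]
dup    : [-2, -2]
/      : [1]
-5     : [1, -5]
negate : [1, 5]
drop   : [1]
drop   : []
54     : [54]
dup    : [54, 54]
-      : [0]
-9     : [0, -9]
1      : [0, -9, 1]
over   : [0, -9, 1, -9]
/      : [0, -9, 0]
rot    : [-9, 0, 0]

3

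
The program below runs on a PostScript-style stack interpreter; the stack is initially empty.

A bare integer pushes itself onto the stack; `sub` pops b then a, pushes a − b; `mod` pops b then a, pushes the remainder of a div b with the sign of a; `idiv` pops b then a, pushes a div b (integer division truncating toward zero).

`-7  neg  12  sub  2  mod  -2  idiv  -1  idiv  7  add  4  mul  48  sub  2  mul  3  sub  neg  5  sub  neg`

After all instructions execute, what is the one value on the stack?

-7   -> [-7]
neg  -> [7]
12   -> [7, 12]
sub  -> [-5]
2    -> [-5, 2]
mod  -> [-1]
-2   -> [-1, -2]
idiv -> [0]
-1   -> [0, -1]
idiv -> [0]
7    -> [0, 7]
add  -> [7]
4    -> [7, 4]
mul  -> [28]
48   -> [28, 48]
sub  -> [-20]
2    -> [-20, 2]
mul  -> [-40]
3    -> [-40, 3]
sub  -> [-43]
neg  -> [43]
5    -> [43, 5]
sub  -> [38]
neg  -> [-38]

-38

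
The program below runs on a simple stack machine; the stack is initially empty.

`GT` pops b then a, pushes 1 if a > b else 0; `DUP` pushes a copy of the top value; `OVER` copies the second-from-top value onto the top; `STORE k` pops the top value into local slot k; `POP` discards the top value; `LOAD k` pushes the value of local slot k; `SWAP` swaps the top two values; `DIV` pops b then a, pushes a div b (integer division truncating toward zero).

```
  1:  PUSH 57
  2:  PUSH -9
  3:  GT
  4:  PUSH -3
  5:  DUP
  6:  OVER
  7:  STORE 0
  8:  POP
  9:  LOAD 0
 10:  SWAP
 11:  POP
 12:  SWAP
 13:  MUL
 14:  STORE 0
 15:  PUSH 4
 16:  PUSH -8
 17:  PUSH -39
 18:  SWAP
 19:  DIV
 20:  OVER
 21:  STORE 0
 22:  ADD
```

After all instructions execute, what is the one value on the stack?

8

PUSH 57  -> 57
PUSH -9  -> 57 -9
GT       -> 1
PUSH -3  -> 1 -3
DUP      -> 1 -3 -3
OVER     -> 1 -3 -3 -3
STORE 0  -> 1 -3 -3
POP      -> 1 -3
LOAD 0   -> 1 -3 -3
SWAP     -> 1 -3 -3
POP      -> 1 -3
SWAP     -> -3 1
MUL      -> -3
STORE 0  -> (empty)
PUSH 4   -> 4
PUSH -8  -> 4 -8
PUSH -39 -> 4 -8 -39
SWAP     -> 4 -39 -8
DIV      -> 4 4
OVER     -> 4 4 4
STORE 0  -> 4 4
ADD      -> 8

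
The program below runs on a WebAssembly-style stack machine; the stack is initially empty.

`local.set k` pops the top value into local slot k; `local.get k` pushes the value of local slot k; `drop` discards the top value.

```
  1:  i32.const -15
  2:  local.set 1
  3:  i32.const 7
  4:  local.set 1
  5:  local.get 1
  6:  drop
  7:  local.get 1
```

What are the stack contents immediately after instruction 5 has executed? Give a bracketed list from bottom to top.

[7]

i32.const -15 → [-15]
local.set 1   → []
i32.const 7   → [7]
local.set 1   → []
local.get 1   → [7]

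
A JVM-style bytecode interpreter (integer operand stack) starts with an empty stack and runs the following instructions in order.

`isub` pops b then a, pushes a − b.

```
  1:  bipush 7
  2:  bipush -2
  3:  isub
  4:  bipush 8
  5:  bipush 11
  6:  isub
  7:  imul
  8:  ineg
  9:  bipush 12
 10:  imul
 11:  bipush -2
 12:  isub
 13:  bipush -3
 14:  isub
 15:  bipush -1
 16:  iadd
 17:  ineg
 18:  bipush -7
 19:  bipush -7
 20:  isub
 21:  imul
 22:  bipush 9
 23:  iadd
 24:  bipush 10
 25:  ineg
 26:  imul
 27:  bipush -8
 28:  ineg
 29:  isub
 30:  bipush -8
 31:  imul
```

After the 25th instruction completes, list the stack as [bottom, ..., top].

[9, -10]

bipush 7  → [7]
bipush -2 → [7, -2]
isub      → [9]
bipush 8  → [9, 8]
bipush 11 → [9, 8, 11]
isub      → [9, -3]
imul      → [-27]
ineg      → [27]
bipush 12 → [27, 12]
imul      → [324]
bipush -2 → [324, -2]
isub      → [326]
bipush -3 → [326, -3]
isub      → [329]
bipush -1 → [329, -1]
iadd      → [328]
ineg      → [-328]
bipush -7 → [-328, -7]
bipush -7 → [-328, -7, -7]
isub      → [-328, 0]
imul      → [0]
bipush 9  → [0, 9]
iadd      → [9]
bipush 10 → [9, 10]
ineg      → [9, -10]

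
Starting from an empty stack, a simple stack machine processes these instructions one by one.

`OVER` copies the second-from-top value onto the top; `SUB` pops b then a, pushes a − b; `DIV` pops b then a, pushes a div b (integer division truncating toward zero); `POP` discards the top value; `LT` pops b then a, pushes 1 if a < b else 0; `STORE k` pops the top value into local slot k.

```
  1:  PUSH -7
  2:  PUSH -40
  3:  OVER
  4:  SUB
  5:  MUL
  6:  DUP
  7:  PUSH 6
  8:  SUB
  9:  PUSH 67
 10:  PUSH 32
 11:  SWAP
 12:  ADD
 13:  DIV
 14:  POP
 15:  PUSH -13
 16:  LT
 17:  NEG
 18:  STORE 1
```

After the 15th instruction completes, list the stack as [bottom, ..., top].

[231, -13]

PUSH -7  : -7
PUSH -40 : -7 -40
OVER     : -7 -40 -7
SUB      : -7 -33
MUL      : 231
DUP      : 231 231
PUSH 6   : 231 231 6
SUB      : 231 225
PUSH 67  : 231 225 67
PUSH 32  : 231 225 67 32
SWAP     : 231 225 32 67
ADD      : 231 225 99
DIV      : 231 2
POP      : 231
PUSH -13 : 231 -13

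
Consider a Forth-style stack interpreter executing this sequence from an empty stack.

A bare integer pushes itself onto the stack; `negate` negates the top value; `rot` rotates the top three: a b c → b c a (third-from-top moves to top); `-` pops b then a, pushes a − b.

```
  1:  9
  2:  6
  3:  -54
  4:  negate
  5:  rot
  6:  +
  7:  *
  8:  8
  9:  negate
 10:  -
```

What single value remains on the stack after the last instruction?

9      → 9
6      → 9 6
-54    → 9 6 -54
negate → 9 6 54
rot    → 6 54 9
+      → 6 63
*      → 378
8      → 378 8
negate → 378 -8
-      → 386

386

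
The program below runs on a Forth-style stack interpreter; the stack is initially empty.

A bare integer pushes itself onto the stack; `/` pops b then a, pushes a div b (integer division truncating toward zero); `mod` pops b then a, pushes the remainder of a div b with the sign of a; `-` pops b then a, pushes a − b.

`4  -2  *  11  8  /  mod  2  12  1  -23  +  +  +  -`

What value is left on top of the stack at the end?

8

4   → [4]
-2  → [4, -2]
*   → [-8]
11  → [-8, 11]
8   → [-8, 11, 8]
/   → [-8, 1]
mod → [0]
2   → [0, 2]
12  → [0, 2, 12]
1   → [0, 2, 12, 1]
-23 → [0, 2, 12, 1, -23]
+   → [0, 2, 12, -22]
+   → [0, 2, -10]
+   → [0, -8]
-   → [8]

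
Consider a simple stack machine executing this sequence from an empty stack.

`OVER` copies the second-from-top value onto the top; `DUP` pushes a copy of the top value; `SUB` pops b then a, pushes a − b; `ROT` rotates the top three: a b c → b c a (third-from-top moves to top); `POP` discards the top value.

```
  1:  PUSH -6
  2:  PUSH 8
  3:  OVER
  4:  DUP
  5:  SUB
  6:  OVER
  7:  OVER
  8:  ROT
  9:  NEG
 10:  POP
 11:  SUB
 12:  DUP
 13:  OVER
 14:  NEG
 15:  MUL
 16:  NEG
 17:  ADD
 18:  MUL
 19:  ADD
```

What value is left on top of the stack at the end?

PUSH -6 : -6
PUSH 8  : -6 8
OVER    : -6 8 -6
DUP     : -6 8 -6 -6
SUB     : -6 8 0
OVER    : -6 8 0 8
OVER    : -6 8 0 8 0
ROT     : -6 8 8 0 0
NEG     : -6 8 8 0 0
POP     : -6 8 8 0
SUB     : -6 8 8
DUP     : -6 8 8 8
OVER    : -6 8 8 8 8
NEG     : -6 8 8 8 -8
MUL     : -6 8 8 -64
NEG     : -6 8 8 64
ADD     : -6 8 72
MUL     : -6 576
ADD     : 570

570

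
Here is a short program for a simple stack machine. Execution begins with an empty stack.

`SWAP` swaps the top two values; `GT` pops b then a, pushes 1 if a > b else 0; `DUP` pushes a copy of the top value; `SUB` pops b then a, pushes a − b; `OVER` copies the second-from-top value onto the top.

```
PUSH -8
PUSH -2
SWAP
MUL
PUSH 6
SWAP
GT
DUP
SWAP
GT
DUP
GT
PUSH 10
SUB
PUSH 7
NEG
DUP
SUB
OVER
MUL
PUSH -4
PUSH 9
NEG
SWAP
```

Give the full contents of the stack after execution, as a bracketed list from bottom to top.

[-10, 0, -9, -4]

PUSH -8 : [-8]
PUSH -2 : [-8, -2]
SWAP    : [-2, -8]
MUL     : [16]
PUSH 6  : [16, 6]
SWAP    : [6, 16]
GT      : [0]
DUP     : [0, 0]
SWAP    : [0, 0]
GT      : [0]
DUP     : [0, 0]
GT      : [0]
PUSH 10 : [0, 10]
SUB     : [-10]
PUSH 7  : [-10, 7]
NEG     : [-10, -7]
DUP     : [-10, -7, -7]
SUB     : [-10, 0]
OVER    : [-10, 0, -10]
MUL     : [-10, 0]
PUSH -4 : [-10, 0, -4]
PUSH 9  : [-10, 0, -4, 9]
NEG     : [-10, 0, -4, -9]
SWAP    : [-10, 0, -9, -4]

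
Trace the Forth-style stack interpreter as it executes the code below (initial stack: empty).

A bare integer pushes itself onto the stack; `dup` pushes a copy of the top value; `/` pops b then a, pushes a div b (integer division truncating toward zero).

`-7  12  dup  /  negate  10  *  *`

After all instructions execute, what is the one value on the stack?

70

-7     -> [-7]
12     -> [-7, 12]
dup    -> [-7, 12, 12]
/      -> [-7, 1]
negate -> [-7, -1]
10     -> [-7, -1, 10]
*      -> [-7, -10]
*      -> [70]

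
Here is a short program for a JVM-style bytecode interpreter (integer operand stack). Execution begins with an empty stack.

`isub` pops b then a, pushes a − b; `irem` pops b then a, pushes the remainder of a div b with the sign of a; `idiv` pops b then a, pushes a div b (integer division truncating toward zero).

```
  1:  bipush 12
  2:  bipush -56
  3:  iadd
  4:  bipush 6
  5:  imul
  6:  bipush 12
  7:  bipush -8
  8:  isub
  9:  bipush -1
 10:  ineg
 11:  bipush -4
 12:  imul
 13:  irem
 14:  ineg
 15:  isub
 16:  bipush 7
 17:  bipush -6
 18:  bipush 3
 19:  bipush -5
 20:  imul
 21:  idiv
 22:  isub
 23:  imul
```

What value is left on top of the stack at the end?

bipush 12   12
bipush -56  12 -56
iadd        -44
bipush 6    -44 6
imul        -264
bipush 12   -264 12
bipush -8   -264 12 -8
isub        -264 20
bipush -1   -264 20 -1
ineg        -264 20 1
bipush -4   -264 20 1 -4
imul        -264 20 -4
irem        -264 0
ineg        -264 0
isub        -264
bipush 7    -264 7
bipush -6   -264 7 -6
bipush 3    -264 7 -6 3
bipush -5   -264 7 -6 3 -5
imul        -264 7 -6 -15
idiv        -264 7 0
isub        -264 7
imul        -1848

-1848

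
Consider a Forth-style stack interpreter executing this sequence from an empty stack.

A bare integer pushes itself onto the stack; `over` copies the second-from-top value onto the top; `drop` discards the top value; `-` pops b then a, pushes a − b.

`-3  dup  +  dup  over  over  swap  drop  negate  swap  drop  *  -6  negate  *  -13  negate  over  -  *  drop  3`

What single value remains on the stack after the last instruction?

3

-3     : [-3]
dup    : [-3, -3]
+      : [-6]
dup    : [-6, -6]
over   : [-6, -6, -6]
over   : [-6, -6, -6, -6]
swap   : [-6, -6, -6, -6]
drop   : [-6, -6, -6]
negate : [-6, -6, 6]
swap   : [-6, 6, -6]
drop   : [-6, 6]
*      : [-36]
-6     : [-36, -6]
negate : [-36, 6]
*      : [-216]
-13    : [-216, -13]
negate : [-216, 13]
over   : [-216, 13, -216]
-      : [-216, 229]
*      : [-49464]
drop   : []
3      : [3]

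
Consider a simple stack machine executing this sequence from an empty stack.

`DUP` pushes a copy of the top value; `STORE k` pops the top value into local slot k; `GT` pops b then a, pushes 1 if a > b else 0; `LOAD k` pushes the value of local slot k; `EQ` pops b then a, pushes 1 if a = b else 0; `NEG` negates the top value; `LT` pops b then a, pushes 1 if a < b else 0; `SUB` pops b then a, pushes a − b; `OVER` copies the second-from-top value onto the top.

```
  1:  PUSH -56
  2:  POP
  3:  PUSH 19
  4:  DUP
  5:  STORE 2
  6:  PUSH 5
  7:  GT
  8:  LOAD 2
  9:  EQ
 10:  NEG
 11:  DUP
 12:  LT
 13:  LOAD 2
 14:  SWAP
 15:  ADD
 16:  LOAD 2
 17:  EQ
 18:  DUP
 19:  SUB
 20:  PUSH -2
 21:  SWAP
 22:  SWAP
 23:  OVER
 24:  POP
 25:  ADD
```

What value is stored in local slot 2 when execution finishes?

19

PUSH -56 → -56
POP      → (empty)
PUSH 19  → 19
DUP      → 19 19
STORE 2  → 19
PUSH 5   → 19 5
GT       → 1
LOAD 2   → 1 19
EQ       → 0
NEG      → 0
DUP      → 0 0
LT       → 0
LOAD 2   → 0 19
SWAP     → 19 0
ADD      → 19
LOAD 2   → 19 19
EQ       → 1
DUP      → 1 1
SUB      → 0
PUSH -2  → 0 -2
SWAP     → -2 0
SWAP     → 0 -2
OVER     → 0 -2 0
POP      → 0 -2
ADD      → -2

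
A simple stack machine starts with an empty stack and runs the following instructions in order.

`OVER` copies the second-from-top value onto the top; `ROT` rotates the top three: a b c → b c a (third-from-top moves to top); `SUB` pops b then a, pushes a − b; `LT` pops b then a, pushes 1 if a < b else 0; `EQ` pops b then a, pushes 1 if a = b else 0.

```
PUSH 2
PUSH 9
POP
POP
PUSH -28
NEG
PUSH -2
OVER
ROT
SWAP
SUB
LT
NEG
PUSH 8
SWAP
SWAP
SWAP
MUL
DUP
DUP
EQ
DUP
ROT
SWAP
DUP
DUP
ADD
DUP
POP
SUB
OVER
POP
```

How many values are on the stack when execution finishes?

3

PUSH 2   → [2]
PUSH 9   → [2, 9]
POP      → [2]
POP      → []
PUSH -28 → [-28]
NEG      → [28]
PUSH -2  → [28, -2]
OVER     → [28, -2, 28]
ROT      → [-2, 28, 28]
SWAP     → [-2, 28, 28]
SUB      → [-2, 0]
LT       → [1]
NEG      → [-1]
PUSH 8   → [-1, 8]
SWAP     → [8, -1]
SWAP     → [-1, 8]
SWAP     → [8, -1]
MUL      → [-8]
DUP      → [-8, -8]
DUP      → [-8, -8, -8]
EQ       → [-8, 1]
DUP      → [-8, 1, 1]
ROT      → [1, 1, -8]
SWAP     → [1, -8, 1]
DUP      → [1, -8, 1, 1]
DUP      → [1, -8, 1, 1, 1]
ADD      → [1, -8, 1, 2]
DUP      → [1, -8, 1, 2, 2]
POP      → [1, -8, 1, 2]
SUB      → [1, -8, -1]
OVER     → [1, -8, -1, -8]
POP      → [1, -8, -1]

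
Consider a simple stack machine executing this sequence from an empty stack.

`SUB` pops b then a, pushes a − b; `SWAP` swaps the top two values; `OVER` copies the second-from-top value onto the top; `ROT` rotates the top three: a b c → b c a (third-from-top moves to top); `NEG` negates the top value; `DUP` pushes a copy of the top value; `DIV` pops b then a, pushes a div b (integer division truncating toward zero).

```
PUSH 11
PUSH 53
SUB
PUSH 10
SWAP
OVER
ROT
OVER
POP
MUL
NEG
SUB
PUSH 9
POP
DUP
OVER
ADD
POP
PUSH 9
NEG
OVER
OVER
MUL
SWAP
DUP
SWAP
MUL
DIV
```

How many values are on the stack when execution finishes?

PUSH 11 : 11
PUSH 53 : 11 53
SUB     : -42
PUSH 10 : -42 10
SWAP    : 10 -42
OVER    : 10 -42 10
ROT     : -42 10 10
OVER    : -42 10 10 10
POP     : -42 10 10
MUL     : -42 100
NEG     : -42 -100
SUB     : 58
PUSH 9  : 58 9
POP     : 58
DUP     : 58 58
OVER    : 58 58 58
ADD     : 58 116
POP     : 58
PUSH 9  : 58 9
NEG     : 58 -9
OVER    : 58 -9 58
OVER    : 58 -9 58 -9
MUL     : 58 -9 -522
SWAP    : 58 -522 -9
DUP     : 58 -522 -9 -9
SWAP    : 58 -522 -9 -9
MUL     : 58 -522 81
DIV     : 58 -6

2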